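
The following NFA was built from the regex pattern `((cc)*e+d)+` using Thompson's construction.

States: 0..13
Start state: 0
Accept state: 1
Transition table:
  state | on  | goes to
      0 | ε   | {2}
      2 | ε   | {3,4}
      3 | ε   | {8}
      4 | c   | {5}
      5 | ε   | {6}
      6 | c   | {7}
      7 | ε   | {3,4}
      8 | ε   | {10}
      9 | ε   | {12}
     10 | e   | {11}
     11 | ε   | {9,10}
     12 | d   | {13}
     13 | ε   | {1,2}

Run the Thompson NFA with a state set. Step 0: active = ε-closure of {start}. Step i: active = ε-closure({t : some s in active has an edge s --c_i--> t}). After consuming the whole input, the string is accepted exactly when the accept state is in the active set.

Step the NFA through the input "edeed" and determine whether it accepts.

Answer: ACCEPT

Derivation:
S₀ = ε-closure({0}) = {0,2,3,4,8,10}
'e' @ 1: {9,10,11,12}
'd' @ 2: {1,2,3,4,8,10,13}  (accept∈set)
'e' @ 3: {9,10,11,12}
'e' @ 4: {9,10,11,12}
'd' @ 5: {1,2,3,4,8,10,13}  (accept∈set)
end set {1,2,3,4,8,10,13} — state 1 in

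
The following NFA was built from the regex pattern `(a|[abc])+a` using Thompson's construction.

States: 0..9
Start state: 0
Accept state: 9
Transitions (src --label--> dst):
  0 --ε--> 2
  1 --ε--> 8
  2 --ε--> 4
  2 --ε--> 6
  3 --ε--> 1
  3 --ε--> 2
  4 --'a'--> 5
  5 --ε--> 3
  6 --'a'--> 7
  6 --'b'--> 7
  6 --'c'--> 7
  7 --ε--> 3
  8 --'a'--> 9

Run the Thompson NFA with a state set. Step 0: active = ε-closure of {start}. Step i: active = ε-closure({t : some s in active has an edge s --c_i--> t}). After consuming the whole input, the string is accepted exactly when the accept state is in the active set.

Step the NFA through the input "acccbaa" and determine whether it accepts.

S₀ = ε-closure({0}) = {0,2,4,6}
'a' @ 1: {1,2,3,4,5,6,7,8}
'c' @ 2: {1,2,3,4,6,7,8}
'c' @ 3: {1,2,3,4,6,7,8}
'c' @ 4: {1,2,3,4,6,7,8}
'b' @ 5: {1,2,3,4,6,7,8}
'a' @ 6: {1,2,3,4,5,6,7,8,9}  [accepting]
'a' @ 7: {1,2,3,4,5,6,7,8,9}  [accepting]
final: {1,2,3,4,5,6,7,8,9}; accept 9 in set

Answer: ACCEPT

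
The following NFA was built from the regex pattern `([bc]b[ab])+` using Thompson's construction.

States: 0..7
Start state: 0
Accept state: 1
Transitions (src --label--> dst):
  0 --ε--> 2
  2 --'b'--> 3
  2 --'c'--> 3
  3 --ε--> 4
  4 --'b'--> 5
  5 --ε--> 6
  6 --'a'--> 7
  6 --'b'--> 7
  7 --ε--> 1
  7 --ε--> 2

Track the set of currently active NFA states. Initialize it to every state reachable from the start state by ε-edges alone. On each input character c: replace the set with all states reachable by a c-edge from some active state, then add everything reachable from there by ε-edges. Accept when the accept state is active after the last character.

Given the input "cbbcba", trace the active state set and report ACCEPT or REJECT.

Answer: ACCEPT

Derivation:
initial (ε-close {0}): {0,2}
'c' @ 1: {3,4}
'b' @ 2: {5,6}
'b' @ 3: {1,2,7}  ✓accept
'c' @ 4: {3,4}
'b' @ 5: {5,6}
'a' @ 6: {1,2,7}  ✓accept
after full input: {1,2,7}  (accept=1 in)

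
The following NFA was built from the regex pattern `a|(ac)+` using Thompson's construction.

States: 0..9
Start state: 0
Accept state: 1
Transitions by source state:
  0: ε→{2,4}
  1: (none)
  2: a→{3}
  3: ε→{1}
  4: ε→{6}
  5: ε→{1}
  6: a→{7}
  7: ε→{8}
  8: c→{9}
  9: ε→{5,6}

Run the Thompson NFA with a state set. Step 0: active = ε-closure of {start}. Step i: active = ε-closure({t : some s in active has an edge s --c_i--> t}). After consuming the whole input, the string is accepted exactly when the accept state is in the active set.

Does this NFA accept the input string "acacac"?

Answer: ACCEPT

Trace:
initial (ε-close {0}): {0,2,4,6}
'a' @ 1: {1,3,7,8}  ✓accept
'c' @ 2: {1,5,6,9}  ✓accept
'a' @ 3: {7,8}
'c' @ 4: {1,5,6,9}  ✓accept
'a' @ 5: {7,8}
'c' @ 6: {1,5,6,9}  ✓accept
after full input: {1,5,6,9}  (accept=1 in)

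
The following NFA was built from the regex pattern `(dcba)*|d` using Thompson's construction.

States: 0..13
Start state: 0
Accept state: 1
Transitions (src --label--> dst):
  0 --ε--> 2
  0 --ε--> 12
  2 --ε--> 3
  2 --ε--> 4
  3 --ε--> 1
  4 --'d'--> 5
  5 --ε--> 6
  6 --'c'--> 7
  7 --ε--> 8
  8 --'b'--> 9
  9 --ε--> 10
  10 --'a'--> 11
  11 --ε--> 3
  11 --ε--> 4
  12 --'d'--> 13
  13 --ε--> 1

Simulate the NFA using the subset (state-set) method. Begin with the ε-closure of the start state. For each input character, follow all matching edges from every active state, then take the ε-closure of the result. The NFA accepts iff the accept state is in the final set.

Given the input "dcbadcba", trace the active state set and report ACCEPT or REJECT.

initial (ε-close {0}): {0,1,2,3,4,12}
'd' @ 1: {1,5,6,13}  ✓accept
'c' @ 2: {7,8}
'b' @ 3: {9,10}
'a' @ 4: {1,3,4,11}  ✓accept
'd' @ 5: {5,6}
'c' @ 6: {7,8}
'b' @ 7: {9,10}
'a' @ 8: {1,3,4,11}  ✓accept
after full input: {1,3,4,11}  (accept=1 in)

Answer: ACCEPT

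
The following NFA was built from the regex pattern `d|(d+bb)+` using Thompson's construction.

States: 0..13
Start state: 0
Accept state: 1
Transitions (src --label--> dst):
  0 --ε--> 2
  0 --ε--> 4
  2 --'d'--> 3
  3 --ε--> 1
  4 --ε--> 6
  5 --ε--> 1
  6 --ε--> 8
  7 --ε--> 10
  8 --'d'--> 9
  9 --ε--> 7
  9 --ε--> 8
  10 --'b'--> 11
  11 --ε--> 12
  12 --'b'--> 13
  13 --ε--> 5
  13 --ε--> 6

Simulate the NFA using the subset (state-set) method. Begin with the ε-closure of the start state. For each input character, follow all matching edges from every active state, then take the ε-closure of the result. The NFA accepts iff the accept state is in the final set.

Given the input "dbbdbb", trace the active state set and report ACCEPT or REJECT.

Answer: ACCEPT

Steps:
S₀ = ε-closure({0}) = {0,2,4,6,8}
'd' @ 1: {1,3,7,8,9,10}  [accepting]
'b' @ 2: {11,12}
'b' @ 3: {1,5,6,8,13}  [accepting]
'd' @ 4: {7,8,9,10}
'b' @ 5: {11,12}
'b' @ 6: {1,5,6,8,13}  [accepting]
end set {1,5,6,8,13} — state 1 in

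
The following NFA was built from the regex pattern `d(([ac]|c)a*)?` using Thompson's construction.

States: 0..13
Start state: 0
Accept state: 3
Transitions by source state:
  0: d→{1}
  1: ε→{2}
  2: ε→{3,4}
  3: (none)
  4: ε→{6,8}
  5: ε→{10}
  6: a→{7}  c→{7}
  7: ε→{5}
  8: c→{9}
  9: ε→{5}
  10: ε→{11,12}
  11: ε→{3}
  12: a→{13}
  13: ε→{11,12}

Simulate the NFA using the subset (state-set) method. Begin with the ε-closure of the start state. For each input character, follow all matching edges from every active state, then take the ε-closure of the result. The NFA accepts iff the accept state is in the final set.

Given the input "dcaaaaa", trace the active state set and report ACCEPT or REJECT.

Answer: ACCEPT

Derivation:
initial (ε-close {0}): {0}
'd' @ 1: {1,2,3,4,6,8}  [accepting]
'c' @ 2: {3,5,7,9,10,11,12}  [accepting]
'a' @ 3: {3,11,12,13}  [accepting]
'a' @ 4: {3,11,12,13}  [accepting]
'a' @ 5: {3,11,12,13}  [accepting]
'a' @ 6: {3,11,12,13}  [accepting]
'a' @ 7: {3,11,12,13}  [accepting]
after full input: {3,11,12,13}  (accept=3 in)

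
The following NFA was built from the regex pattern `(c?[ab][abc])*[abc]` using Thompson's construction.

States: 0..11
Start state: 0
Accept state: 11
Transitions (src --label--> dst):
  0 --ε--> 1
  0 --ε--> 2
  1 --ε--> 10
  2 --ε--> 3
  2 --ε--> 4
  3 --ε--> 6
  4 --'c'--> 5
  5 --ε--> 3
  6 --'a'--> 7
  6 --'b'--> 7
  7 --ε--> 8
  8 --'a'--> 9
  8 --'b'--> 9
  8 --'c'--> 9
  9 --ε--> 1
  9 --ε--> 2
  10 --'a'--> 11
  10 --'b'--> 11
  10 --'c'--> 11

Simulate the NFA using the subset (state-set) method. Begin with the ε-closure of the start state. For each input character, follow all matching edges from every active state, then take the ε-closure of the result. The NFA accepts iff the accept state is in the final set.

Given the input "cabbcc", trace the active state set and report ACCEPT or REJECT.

Answer: ACCEPT

Steps:
initial (ε-close {0}): {0,1,2,3,4,6,10}
'c' @ 1: {3,5,6,11}  (accept∈set)
'a' @ 2: {7,8}
'b' @ 3: {1,2,3,4,6,9,10}
'b' @ 4: {7,8,11}  (accept∈set)
'c' @ 5: {1,2,3,4,6,9,10}
'c' @ 6: {3,5,6,11}  (accept∈set)
after full input: {3,5,6,11}  (accept=11 in)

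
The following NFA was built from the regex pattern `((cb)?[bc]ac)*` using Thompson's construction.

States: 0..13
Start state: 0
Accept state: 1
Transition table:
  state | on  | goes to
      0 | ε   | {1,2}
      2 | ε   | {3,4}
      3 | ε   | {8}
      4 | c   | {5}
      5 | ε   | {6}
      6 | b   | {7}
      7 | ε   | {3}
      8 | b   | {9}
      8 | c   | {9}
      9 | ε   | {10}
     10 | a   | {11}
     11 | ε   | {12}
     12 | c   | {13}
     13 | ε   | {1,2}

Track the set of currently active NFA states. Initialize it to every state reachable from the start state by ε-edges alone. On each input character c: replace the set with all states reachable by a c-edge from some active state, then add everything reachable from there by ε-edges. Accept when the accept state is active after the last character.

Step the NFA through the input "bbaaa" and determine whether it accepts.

Answer: REJECT

Derivation:
S₀ = ε-closure({0}) = {0,1,2,3,4,8}
'b' @ 1: {9,10}
'b' @ 2: {}  — state set empty
rest 'aaa' ignored (set empty)
end set {} — state 1 not in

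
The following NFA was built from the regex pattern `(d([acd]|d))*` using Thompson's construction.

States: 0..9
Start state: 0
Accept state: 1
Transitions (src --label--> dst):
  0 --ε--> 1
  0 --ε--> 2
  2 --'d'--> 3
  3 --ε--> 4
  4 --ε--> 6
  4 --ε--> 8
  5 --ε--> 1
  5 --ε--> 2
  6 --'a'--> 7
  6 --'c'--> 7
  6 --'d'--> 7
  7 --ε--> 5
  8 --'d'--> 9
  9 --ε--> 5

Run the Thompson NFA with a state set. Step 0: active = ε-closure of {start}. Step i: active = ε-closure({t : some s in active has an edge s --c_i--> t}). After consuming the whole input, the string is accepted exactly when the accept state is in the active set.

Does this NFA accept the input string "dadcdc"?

Answer: ACCEPT

Steps:
start: ε-closure({0}) = {0,1,2}
'd' @ 1: {3,4,6,8}
'a' @ 2: {1,2,5,7}  ✓accept
'd' @ 3: {3,4,6,8}
'c' @ 4: {1,2,5,7}  ✓accept
'd' @ 5: {3,4,6,8}
'c' @ 6: {1,2,5,7}  ✓accept
final: {1,2,5,7}; accept 1 in set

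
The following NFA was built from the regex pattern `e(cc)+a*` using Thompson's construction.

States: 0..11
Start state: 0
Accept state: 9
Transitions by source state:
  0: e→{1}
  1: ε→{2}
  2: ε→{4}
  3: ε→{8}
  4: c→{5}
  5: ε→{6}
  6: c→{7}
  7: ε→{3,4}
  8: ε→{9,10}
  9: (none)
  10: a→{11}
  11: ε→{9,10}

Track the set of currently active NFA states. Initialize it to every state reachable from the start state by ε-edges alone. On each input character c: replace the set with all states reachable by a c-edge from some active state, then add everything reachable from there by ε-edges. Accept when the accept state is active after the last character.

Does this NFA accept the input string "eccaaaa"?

Answer: ACCEPT

Derivation:
start: ε-closure({0}) = {0}
'e' @ 1: {1,2,4}
'c' @ 2: {5,6}
'c' @ 3: {3,4,7,8,9,10}  (accept∈set)
'a' @ 4: {9,10,11}  (accept∈set)
'a' @ 5: {9,10,11}  (accept∈set)
'a' @ 6: {9,10,11}  (accept∈set)
'a' @ 7: {9,10,11}  (accept∈set)
end set {9,10,11} — state 9 in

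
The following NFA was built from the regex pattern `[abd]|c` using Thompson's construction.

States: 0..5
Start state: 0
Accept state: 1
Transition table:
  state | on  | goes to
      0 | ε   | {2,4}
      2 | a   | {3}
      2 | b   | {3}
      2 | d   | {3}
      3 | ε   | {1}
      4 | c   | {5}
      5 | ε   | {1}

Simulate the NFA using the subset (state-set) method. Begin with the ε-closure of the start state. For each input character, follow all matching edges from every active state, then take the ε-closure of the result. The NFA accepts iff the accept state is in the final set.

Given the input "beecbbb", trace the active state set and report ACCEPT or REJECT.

Answer: REJECT

Trace:
start: ε-closure({0}) = {0,2,4}
'b' @ 1: {1,3}  ✓accept
'e' @ 2: {}  — dead — no transitions
rest 'ecbbb' ignored (set empty)
after full input: {}  (accept=1 not in)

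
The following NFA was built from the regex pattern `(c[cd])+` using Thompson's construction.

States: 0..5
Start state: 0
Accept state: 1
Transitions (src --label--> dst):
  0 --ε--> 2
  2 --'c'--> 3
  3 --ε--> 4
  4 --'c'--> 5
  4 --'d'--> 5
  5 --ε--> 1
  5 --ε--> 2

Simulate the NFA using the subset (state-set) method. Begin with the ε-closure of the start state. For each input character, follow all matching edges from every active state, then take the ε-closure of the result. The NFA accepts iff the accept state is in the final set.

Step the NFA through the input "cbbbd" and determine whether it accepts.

Answer: REJECT

Steps:
S₀ = ε-closure({0}) = {0,2}
'c' @ 1: {3,4}
'b' @ 2: {}  — dead — no transitions
rest 'bbd' ignored (set empty)
end set {} — state 1 not in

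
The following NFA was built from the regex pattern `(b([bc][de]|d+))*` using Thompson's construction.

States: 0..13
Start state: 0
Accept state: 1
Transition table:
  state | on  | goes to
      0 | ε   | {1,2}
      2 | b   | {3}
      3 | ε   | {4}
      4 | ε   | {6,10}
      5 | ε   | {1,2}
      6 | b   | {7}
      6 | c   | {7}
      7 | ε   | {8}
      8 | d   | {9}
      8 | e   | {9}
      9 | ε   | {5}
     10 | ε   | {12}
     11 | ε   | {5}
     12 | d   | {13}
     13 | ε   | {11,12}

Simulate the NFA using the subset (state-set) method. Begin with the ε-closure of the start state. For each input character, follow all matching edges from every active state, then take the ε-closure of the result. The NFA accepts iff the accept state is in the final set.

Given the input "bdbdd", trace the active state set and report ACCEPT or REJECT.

start: ε-closure({0}) = {0,1,2}
'b' @ 1: {3,4,6,10,12}
'd' @ 2: {1,2,5,11,12,13}  (accept∈set)
'b' @ 3: {3,4,6,10,12}
'd' @ 4: {1,2,5,11,12,13}  (accept∈set)
'd' @ 5: {1,2,5,11,12,13}  (accept∈set)
after full input: {1,2,5,11,12,13}  (accept=1 in)

Answer: ACCEPT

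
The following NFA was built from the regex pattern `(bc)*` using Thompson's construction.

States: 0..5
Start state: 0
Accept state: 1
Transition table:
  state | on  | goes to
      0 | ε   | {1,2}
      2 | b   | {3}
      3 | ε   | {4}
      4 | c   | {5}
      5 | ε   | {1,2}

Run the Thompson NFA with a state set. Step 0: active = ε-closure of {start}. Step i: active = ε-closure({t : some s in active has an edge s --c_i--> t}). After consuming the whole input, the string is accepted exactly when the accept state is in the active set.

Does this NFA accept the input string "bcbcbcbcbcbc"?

Answer: ACCEPT

Trace:
start: ε-closure({0}) = {0,1,2}
'b' @ 1: {3,4}
'c' @ 2: {1,2,5}  [accepting]
'b' @ 3: {3,4}
'c' @ 4: {1,2,5}  [accepting]
'b' @ 5: {3,4}
'c' @ 6: {1,2,5}  [accepting]
'b' @ 7: {3,4}
'c' @ 8: {1,2,5}  [accepting]
'b' @ 9: {3,4}
'c' @ 10: {1,2,5}  [accepting]
'b' @ 11: {3,4}
'c' @ 12: {1,2,5}  [accepting]
after full input: {1,2,5}  (accept=1 in)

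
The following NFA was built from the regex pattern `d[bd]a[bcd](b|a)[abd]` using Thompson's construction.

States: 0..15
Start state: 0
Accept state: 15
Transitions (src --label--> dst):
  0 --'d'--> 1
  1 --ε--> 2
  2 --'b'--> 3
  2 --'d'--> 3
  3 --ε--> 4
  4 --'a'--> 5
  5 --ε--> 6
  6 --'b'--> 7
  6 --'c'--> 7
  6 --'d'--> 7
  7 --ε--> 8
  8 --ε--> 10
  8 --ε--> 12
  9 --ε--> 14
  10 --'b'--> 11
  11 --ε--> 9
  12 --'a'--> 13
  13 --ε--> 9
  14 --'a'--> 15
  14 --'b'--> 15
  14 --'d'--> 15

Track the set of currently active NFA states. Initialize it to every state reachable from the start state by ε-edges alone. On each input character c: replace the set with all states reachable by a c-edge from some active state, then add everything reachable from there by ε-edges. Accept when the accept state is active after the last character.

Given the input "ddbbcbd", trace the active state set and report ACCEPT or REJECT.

initial (ε-close {0}): {0}
'd' @ 1: {1,2}
'd' @ 2: {3,4}
'b' @ 3: {}  — state set empty
rest 'bcbd' ignored (set empty)
end set {} — state 15 not in

Answer: REJECT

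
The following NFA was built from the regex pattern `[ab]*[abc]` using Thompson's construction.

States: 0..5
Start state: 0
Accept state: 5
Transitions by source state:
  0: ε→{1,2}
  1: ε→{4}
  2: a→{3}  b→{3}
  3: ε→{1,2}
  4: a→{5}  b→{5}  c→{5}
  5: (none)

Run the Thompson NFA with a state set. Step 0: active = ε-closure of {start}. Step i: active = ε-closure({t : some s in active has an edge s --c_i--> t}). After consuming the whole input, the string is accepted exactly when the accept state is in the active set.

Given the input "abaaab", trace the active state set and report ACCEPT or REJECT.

Answer: ACCEPT

Trace:
S₀ = ε-closure({0}) = {0,1,2,4}
'a' @ 1: {1,2,3,4,5}  ✓accept
'b' @ 2: {1,2,3,4,5}  ✓accept
'a' @ 3: {1,2,3,4,5}  ✓accept
'a' @ 4: {1,2,3,4,5}  ✓accept
'a' @ 5: {1,2,3,4,5}  ✓accept
'b' @ 6: {1,2,3,4,5}  ✓accept
final: {1,2,3,4,5}; accept 5 in set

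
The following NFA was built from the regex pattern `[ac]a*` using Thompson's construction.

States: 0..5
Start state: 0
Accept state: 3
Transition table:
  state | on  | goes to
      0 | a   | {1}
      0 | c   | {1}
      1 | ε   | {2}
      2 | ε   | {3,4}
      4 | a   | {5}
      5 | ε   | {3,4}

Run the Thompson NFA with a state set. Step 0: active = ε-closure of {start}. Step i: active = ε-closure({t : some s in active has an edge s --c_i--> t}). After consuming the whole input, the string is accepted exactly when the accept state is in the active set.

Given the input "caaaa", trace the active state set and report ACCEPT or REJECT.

start: ε-closure({0}) = {0}
'c' @ 1: {1,2,3,4}  ✓accept
'a' @ 2: {3,4,5}  ✓accept
'a' @ 3: {3,4,5}  ✓accept
'a' @ 4: {3,4,5}  ✓accept
'a' @ 5: {3,4,5}  ✓accept
final: {3,4,5}; accept 3 in set

Answer: ACCEPT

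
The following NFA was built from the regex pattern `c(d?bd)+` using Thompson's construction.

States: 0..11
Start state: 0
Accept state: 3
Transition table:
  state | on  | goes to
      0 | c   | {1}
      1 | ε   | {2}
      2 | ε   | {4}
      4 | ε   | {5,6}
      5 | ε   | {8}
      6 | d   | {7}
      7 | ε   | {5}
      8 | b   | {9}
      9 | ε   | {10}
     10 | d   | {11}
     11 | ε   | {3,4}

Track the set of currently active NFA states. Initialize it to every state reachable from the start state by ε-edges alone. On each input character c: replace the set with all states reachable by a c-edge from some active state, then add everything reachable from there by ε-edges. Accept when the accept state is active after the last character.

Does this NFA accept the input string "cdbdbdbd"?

Answer: ACCEPT

Trace:
S₀ = ε-closure({0}) = {0}
'c' @ 1: {1,2,4,5,6,8}
'd' @ 2: {5,7,8}
'b' @ 3: {9,10}
'd' @ 4: {3,4,5,6,8,11}  ✓accept
'b' @ 5: {9,10}
'd' @ 6: {3,4,5,6,8,11}  ✓accept
'b' @ 7: {9,10}
'd' @ 8: {3,4,5,6,8,11}  ✓accept
after full input: {3,4,5,6,8,11}  (accept=3 in)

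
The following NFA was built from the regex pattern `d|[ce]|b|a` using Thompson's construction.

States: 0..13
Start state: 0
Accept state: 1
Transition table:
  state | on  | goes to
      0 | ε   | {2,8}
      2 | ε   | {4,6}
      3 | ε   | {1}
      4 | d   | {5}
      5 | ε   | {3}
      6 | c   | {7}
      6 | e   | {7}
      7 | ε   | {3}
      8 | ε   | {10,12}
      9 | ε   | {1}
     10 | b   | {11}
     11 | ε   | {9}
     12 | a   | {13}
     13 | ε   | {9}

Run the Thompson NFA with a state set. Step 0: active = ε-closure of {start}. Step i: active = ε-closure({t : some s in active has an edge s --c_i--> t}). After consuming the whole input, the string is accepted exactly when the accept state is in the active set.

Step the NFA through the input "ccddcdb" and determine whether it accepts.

Answer: REJECT

Trace:
S₀ = ε-closure({0}) = {0,2,4,6,8,10,12}
'c' @ 1: {1,3,7}  ✓accept
'c' @ 2: {}  — dead — no transitions
rest 'ddcdb' ignored (set empty)
end set {} — state 1 not in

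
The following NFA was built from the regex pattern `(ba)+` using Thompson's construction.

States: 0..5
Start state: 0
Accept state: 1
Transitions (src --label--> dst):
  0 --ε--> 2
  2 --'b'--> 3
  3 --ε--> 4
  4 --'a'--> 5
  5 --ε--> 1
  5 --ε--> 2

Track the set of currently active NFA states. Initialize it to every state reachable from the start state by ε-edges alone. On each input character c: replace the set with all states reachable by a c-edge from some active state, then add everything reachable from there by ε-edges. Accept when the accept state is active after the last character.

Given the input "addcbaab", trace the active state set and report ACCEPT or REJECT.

S₀ = ε-closure({0}) = {0,2}
'a' @ 1: {}  — dead — no transitions
rest 'ddcbaab' ignored (set empty)
final: {}; accept 1 not in set

Answer: REJECT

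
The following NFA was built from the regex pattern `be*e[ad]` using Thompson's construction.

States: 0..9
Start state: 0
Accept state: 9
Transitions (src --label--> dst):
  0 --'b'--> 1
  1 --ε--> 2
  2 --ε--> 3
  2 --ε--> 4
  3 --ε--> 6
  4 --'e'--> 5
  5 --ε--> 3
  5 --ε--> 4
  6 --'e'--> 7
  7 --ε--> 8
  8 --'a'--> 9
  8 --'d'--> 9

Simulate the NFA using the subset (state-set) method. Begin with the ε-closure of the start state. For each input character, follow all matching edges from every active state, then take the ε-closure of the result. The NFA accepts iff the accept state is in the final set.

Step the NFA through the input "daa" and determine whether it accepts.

start: ε-closure({0}) = {0}
'd' @ 1: {}  — no active states
rest 'aa' ignored (set empty)
end set {} — state 9 not in

Answer: REJECT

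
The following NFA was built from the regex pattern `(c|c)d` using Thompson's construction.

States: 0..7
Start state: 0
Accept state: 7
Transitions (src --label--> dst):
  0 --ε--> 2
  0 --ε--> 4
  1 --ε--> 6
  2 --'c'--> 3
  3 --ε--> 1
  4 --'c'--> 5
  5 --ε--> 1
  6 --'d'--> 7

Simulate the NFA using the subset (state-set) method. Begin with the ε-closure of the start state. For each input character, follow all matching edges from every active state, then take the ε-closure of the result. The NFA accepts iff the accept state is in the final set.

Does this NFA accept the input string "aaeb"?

start: ε-closure({0}) = {0,2,4}
'a' @ 1: {}  — dead — no transitions
rest 'aeb' ignored (set empty)
end set {} — state 7 not in

Answer: REJECT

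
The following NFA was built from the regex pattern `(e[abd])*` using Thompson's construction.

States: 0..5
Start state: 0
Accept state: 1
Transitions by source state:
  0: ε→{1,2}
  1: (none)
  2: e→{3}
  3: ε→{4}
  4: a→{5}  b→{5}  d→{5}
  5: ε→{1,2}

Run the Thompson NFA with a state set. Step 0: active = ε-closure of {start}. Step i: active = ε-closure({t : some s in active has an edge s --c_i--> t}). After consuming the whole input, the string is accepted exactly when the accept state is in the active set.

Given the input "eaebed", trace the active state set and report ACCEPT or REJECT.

Answer: ACCEPT

Derivation:
start: ε-closure({0}) = {0,1,2}
'e' @ 1: {3,4}
'a' @ 2: {1,2,5}  [accepting]
'e' @ 3: {3,4}
'b' @ 4: {1,2,5}  [accepting]
'e' @ 5: {3,4}
'd' @ 6: {1,2,5}  [accepting]
after full input: {1,2,5}  (accept=1 in)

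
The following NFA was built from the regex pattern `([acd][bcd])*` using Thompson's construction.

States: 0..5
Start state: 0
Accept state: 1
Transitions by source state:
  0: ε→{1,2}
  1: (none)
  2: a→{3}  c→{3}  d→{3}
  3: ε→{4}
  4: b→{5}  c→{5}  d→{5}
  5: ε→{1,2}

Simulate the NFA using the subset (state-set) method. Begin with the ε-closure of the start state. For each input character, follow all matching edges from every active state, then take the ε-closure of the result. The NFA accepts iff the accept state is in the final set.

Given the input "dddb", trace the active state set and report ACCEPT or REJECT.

Answer: ACCEPT

Steps:
start: ε-closure({0}) = {0,1,2}
'd' @ 1: {3,4}
'd' @ 2: {1,2,5}  [accepting]
'd' @ 3: {3,4}
'b' @ 4: {1,2,5}  [accepting]
after full input: {1,2,5}  (accept=1 in)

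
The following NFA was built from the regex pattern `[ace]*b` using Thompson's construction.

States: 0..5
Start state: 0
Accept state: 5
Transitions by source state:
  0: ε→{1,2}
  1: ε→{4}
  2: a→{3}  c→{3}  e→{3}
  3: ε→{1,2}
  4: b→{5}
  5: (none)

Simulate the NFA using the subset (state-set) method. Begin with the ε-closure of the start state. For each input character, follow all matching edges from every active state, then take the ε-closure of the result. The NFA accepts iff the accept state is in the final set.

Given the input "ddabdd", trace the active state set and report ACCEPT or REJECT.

Answer: REJECT

Steps:
S₀ = ε-closure({0}) = {0,1,2,4}
'd' @ 1: {}  — state set empty
rest 'dabdd' ignored (set empty)
end set {} — state 5 not in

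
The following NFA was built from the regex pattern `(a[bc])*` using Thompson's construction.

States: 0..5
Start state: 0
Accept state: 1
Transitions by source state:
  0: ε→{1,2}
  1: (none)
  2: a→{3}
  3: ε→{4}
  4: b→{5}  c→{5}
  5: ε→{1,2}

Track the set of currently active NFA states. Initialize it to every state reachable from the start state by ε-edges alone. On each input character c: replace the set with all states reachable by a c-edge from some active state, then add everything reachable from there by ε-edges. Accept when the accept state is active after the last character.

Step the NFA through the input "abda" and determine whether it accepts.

start: ε-closure({0}) = {0,1,2}
'a' @ 1: {3,4}
'b' @ 2: {1,2,5}  ✓accept
'd' @ 3: {}  — state set empty
rest 'a' ignored (set empty)
end set {} — state 1 not in

Answer: REJECT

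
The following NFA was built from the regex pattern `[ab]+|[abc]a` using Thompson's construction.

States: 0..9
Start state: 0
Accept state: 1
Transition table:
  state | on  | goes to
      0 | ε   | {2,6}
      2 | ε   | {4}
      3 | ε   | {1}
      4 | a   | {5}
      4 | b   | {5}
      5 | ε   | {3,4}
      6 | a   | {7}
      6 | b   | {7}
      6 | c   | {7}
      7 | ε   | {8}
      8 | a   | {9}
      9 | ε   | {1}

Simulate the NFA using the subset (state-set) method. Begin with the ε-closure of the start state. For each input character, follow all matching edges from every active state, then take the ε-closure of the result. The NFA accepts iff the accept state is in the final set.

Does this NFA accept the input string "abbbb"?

Answer: ACCEPT

Trace:
initial (ε-close {0}): {0,2,4,6}
'a' @ 1: {1,3,4,5,7,8}  (accept∈set)
'b' @ 2: {1,3,4,5}  (accept∈set)
'b' @ 3: {1,3,4,5}  (accept∈set)
'b' @ 4: {1,3,4,5}  (accept∈set)
'b' @ 5: {1,3,4,5}  (accept∈set)
after full input: {1,3,4,5}  (accept=1 in)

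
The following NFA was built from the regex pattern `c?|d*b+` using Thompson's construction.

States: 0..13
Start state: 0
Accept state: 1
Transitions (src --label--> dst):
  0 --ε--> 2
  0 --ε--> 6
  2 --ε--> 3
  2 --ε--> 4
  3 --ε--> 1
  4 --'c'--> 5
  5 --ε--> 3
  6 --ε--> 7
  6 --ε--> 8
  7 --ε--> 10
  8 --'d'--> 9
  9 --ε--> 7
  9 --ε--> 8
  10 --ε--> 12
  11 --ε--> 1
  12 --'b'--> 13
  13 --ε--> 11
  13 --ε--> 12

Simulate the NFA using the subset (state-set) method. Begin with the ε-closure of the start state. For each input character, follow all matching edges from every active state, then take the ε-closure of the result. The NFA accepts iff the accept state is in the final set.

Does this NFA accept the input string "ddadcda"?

Answer: REJECT

Trace:
initial (ε-close {0}): {0,1,2,3,4,6,7,8,10,12}
'd' @ 1: {7,8,9,10,12}
'd' @ 2: {7,8,9,10,12}
'a' @ 3: {}  — dead — no transitions
rest 'dcda' ignored (set empty)
after full input: {}  (accept=1 not in)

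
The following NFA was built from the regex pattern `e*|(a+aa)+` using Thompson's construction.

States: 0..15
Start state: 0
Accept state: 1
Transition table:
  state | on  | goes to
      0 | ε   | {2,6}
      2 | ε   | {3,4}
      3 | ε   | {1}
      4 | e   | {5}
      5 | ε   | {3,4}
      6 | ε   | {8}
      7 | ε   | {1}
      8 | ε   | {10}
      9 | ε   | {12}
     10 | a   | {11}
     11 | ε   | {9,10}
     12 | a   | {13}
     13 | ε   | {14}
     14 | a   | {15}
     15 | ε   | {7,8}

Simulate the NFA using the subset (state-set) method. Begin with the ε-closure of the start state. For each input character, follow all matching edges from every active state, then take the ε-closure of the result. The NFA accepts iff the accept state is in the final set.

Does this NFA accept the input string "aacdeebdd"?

Answer: REJECT

Trace:
S₀ = ε-closure({0}) = {0,1,2,3,4,6,8,10}
'a' @ 1: {9,10,11,12}
'a' @ 2: {9,10,11,12,13,14}
'c' @ 3: {}  — dead — no transitions
rest 'deebdd' ignored (set empty)
final: {}; accept 1 not in set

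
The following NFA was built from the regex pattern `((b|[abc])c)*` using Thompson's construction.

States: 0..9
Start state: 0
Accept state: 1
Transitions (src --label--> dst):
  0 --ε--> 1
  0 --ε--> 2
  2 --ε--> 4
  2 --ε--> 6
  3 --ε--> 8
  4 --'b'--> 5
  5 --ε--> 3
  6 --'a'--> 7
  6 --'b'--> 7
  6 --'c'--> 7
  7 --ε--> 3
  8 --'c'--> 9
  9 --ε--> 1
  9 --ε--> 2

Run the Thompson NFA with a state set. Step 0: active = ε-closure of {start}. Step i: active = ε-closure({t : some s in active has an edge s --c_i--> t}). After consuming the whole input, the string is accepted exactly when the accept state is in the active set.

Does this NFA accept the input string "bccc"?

Answer: ACCEPT

Trace:
initial (ε-close {0}): {0,1,2,4,6}
'b' @ 1: {3,5,7,8}
'c' @ 2: {1,2,4,6,9}  [accepting]
'c' @ 3: {3,7,8}
'c' @ 4: {1,2,4,6,9}  [accepting]
after full input: {1,2,4,6,9}  (accept=1 in)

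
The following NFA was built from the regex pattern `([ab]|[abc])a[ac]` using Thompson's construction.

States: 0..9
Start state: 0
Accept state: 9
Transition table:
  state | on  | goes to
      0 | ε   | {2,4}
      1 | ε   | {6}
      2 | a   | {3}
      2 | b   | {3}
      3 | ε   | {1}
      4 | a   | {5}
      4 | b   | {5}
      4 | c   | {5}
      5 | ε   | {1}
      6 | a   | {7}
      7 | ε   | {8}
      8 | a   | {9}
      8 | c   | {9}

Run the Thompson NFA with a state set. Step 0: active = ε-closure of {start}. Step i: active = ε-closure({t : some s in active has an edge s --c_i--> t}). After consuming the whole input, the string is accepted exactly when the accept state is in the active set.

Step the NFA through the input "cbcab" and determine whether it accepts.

initial (ε-close {0}): {0,2,4}
'c' @ 1: {1,5,6}
'b' @ 2: {}  — dead — no transitions
rest 'cab' ignored (set empty)
end set {} — state 9 not in

Answer: REJECT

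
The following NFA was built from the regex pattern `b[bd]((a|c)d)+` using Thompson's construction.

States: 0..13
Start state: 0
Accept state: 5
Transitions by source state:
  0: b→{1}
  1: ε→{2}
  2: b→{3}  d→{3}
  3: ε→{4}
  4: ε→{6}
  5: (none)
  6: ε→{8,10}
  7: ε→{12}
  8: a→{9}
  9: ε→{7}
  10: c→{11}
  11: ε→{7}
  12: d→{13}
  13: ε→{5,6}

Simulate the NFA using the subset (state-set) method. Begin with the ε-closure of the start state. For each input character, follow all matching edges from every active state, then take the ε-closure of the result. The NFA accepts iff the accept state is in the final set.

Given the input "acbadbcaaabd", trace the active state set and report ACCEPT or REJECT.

initial (ε-close {0}): {0}
'a' @ 1: {}  — no active states
rest 'cbadbcaaabd' ignored (set empty)
end set {} — state 5 not in

Answer: REJECT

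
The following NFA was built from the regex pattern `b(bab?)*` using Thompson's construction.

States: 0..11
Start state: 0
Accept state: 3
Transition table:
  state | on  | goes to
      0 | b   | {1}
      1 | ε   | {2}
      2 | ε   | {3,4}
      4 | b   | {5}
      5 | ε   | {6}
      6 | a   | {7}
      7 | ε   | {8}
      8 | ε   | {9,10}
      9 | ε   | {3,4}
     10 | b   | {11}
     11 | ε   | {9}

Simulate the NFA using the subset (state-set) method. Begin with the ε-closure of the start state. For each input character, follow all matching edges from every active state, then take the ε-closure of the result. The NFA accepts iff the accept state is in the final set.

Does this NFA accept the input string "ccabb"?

Answer: REJECT

Trace:
start: ε-closure({0}) = {0}
'c' @ 1: {}  — state set empty
rest 'cabb' ignored (set empty)
final: {}; accept 3 not in set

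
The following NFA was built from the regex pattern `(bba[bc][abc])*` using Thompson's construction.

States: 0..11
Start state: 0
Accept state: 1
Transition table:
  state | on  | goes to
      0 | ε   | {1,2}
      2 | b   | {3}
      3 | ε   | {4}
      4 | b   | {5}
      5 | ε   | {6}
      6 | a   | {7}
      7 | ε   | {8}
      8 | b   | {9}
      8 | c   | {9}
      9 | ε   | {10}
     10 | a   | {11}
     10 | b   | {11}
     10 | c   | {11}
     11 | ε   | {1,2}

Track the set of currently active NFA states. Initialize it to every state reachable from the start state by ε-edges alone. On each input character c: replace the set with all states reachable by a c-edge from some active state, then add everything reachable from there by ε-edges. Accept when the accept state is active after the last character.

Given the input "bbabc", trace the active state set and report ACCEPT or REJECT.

initial (ε-close {0}): {0,1,2}
'b' @ 1: {3,4}
'b' @ 2: {5,6}
'a' @ 3: {7,8}
'b' @ 4: {9,10}
'c' @ 5: {1,2,11}  ✓accept
after full input: {1,2,11}  (accept=1 in)

Answer: ACCEPT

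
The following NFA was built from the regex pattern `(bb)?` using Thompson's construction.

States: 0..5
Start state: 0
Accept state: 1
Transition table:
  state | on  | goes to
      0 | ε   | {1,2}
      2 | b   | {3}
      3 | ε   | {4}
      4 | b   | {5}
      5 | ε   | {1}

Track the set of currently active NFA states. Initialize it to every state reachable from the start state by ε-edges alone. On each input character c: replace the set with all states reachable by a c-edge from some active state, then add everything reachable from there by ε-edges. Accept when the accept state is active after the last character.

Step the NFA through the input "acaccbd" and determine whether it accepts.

Answer: REJECT

Trace:
S₀ = ε-closure({0}) = {0,1,2}
'a' @ 1: {}  — dead — no transitions
rest 'caccbd' ignored (set empty)
end set {} — state 1 not in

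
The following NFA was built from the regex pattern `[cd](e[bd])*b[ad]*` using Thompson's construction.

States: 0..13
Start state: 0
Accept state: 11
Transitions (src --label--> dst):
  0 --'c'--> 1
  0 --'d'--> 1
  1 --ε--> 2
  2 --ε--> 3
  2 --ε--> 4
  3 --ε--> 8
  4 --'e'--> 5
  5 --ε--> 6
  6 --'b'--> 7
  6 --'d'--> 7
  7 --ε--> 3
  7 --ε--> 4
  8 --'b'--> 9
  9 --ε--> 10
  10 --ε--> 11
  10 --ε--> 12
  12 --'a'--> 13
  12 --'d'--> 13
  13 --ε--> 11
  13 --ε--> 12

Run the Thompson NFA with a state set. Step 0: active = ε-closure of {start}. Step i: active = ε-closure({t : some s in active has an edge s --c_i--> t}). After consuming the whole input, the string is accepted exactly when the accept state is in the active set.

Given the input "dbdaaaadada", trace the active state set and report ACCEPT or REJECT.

start: ε-closure({0}) = {0}
'd' @ 1: {1,2,3,4,8}
'b' @ 2: {9,10,11,12}  ✓accept
'd' @ 3: {11,12,13}  ✓accept
'a' @ 4: {11,12,13}  ✓accept
'a' @ 5: {11,12,13}  ✓accept
'a' @ 6: {11,12,13}  ✓accept
'a' @ 7: {11,12,13}  ✓accept
'd' @ 8: {11,12,13}  ✓accept
'a' @ 9: {11,12,13}  ✓accept
'd' @ 10: {11,12,13}  ✓accept
'a' @ 11: {11,12,13}  ✓accept
final: {11,12,13}; accept 11 in set

Answer: ACCEPT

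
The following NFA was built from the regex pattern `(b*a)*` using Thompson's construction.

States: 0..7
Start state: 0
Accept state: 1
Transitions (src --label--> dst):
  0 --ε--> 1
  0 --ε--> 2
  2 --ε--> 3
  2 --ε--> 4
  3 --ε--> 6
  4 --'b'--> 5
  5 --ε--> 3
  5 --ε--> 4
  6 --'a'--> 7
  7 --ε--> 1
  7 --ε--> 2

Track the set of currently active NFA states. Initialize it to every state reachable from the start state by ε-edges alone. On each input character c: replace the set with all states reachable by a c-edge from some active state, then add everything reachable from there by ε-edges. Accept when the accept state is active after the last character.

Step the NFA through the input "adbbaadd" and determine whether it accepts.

Answer: REJECT

Derivation:
initial (ε-close {0}): {0,1,2,3,4,6}
'a' @ 1: {1,2,3,4,6,7}  [accepting]
'd' @ 2: {}  — state set empty
rest 'bbaadd' ignored (set empty)
final: {}; accept 1 not in set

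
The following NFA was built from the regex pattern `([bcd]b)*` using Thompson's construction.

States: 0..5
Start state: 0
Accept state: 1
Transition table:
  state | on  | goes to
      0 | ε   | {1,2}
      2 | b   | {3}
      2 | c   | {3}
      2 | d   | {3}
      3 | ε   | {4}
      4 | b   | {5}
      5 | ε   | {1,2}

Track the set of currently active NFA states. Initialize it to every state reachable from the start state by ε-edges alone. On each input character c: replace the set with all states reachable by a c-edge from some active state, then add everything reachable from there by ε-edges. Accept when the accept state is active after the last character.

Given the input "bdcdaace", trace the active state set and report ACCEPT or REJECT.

start: ε-closure({0}) = {0,1,2}
'b' @ 1: {3,4}
'd' @ 2: {}  — dead — no transitions
rest 'cdaace' ignored (set empty)
end set {} — state 1 not in

Answer: REJECT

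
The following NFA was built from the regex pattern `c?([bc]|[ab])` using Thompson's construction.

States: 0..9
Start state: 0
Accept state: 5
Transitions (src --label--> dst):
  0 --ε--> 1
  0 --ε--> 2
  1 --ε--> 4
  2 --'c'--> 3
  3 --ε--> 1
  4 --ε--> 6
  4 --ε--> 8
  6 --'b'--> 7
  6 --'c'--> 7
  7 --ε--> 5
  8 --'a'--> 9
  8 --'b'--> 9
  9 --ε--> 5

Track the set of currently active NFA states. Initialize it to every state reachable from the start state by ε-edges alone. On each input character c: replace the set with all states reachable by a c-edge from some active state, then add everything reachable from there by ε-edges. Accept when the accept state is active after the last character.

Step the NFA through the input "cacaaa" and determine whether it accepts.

start: ε-closure({0}) = {0,1,2,4,6,8}
'c' @ 1: {1,3,4,5,6,7,8}  ✓accept
'a' @ 2: {5,9}  ✓accept
'c' @ 3: {}  — dead — no transitions
rest 'aaa' ignored (set empty)
end set {} — state 5 not in

Answer: REJECT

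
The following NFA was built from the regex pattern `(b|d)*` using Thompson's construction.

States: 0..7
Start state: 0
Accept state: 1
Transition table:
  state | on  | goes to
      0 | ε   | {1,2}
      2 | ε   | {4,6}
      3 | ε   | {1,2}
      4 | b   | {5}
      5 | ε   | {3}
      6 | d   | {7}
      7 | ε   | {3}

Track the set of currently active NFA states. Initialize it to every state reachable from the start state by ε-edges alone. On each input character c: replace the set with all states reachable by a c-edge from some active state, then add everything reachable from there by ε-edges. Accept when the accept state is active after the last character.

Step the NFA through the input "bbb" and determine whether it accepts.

Answer: ACCEPT

Trace:
start: ε-closure({0}) = {0,1,2,4,6}
'b' @ 1: {1,2,3,4,5,6}  ✓accept
'b' @ 2: {1,2,3,4,5,6}  ✓accept
'b' @ 3: {1,2,3,4,5,6}  ✓accept
final: {1,2,3,4,5,6}; accept 1 in set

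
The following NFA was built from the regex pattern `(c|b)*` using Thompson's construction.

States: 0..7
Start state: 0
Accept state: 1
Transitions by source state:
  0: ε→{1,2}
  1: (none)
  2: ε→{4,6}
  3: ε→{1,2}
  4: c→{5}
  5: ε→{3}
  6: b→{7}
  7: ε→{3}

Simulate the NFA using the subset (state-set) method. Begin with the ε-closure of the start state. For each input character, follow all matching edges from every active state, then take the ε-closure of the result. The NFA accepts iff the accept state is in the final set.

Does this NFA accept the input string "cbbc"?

S₀ = ε-closure({0}) = {0,1,2,4,6}
'c' @ 1: {1,2,3,4,5,6}  (accept∈set)
'b' @ 2: {1,2,3,4,6,7}  (accept∈set)
'b' @ 3: {1,2,3,4,6,7}  (accept∈set)
'c' @ 4: {1,2,3,4,5,6}  (accept∈set)
end set {1,2,3,4,5,6} — state 1 in

Answer: ACCEPT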